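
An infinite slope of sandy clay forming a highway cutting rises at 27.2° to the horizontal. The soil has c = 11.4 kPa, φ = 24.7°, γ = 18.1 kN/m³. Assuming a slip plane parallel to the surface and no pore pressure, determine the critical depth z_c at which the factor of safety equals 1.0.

z_c = 14.75 m

Setting FS = 1.00 in FS = [c + γz cos²β tanφ] / [γz sinβ cosβ] and solving for z:
z = c / [γ cosβ (FS·sinβ − cosβ·tanφ)]
  = 11.4 / [18.1·cos27.2°·(1.00·sin27.2° − cos27.2°·tan24.7°)]
  = 11.4 / [18.1·0.8894·(1.00·0.4571 − 0.8894·0.4599)]
  = 11.4 / 0.7729 = 14.749 m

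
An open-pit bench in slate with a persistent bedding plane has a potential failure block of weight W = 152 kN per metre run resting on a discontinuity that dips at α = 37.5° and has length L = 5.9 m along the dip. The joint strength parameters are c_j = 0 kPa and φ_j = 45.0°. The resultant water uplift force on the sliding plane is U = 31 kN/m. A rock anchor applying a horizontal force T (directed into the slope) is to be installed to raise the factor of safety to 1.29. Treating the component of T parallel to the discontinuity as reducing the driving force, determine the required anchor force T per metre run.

T = 18 kN/m

Resolving forces along and normal to the sliding plane, with the horizontal anchor force T adding T·sinα to the effective normal force and T·cosα acting up the plane against the driving force:
FS = [c_jL + (W cosα − U + T sinα) tanφ_j] / [W sinα − T cosα]
Without the anchor: N' = 89.6 kN/m, driving T_d = 92.5 kN/m, resisting R = 0·5.9 + 89.6·tan45.0° = 89.6 kN/m, FS = 0.97.
Setting FS = 1.29 and solving for T:
1.29·(92.5 − T cos37.5°) = 89.6 + T sin37.5°·tan45.0°
T·(sin37.5°·tan45.0° + 1.29·cos37.5°) = 1.29·92.5 − 89.6
T·(0.6088·1.0000 + 1.29·0.7934) = 119.4 − 89.6 = 29.8
T·1.6322 = 29.8
T = 18.2 kN/m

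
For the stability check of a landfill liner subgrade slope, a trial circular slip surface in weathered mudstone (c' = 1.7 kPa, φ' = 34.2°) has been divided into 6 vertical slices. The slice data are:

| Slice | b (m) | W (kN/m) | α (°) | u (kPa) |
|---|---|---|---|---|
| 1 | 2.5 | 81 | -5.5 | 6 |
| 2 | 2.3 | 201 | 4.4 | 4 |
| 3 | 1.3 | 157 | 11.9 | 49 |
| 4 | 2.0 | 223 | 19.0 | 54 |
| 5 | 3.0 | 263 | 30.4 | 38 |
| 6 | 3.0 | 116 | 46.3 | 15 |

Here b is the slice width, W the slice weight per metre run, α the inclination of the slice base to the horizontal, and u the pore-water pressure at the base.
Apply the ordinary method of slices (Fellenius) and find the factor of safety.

Ordinary method of slices: FS = Σ[c'·Δl_i + (W_i cosα_i − u_i·Δl_i)·tanφ'] / Σ W_i sinα_i, with Δl_i = b_i / cosα_i.
Slice 1: Δl = 2.5/cos(-5.5°) = 2.512 m; N'_1 = 81·cos(-5.5°) − 6·2.512 = 65.6; c'Δl = 4.27; W sinα = -7.8
Slice 2: Δl = 2.3/cos4.4° = 2.307 m; N'_2 = 201·cos4.4° − 4·2.307 = 191.2; c'Δl = 3.92; W sinα = 15.4
Slice 3: Δl = 1.3/cos11.9° = 1.329 m; N'_3 = 157·cos11.9° − 49·1.329 = 88.5; c'Δl = 2.26; W sinα = 32.4
Slice 4: Δl = 2.0/cos19.0° = 2.115 m; N'_4 = 223·cos19.0° − 54·2.115 = 96.6; c'Δl = 3.60; W sinα = 72.6
Slice 5: Δl = 3.0/cos30.4° = 3.478 m; N'_5 = 263·cos30.4° − 38·3.478 = 94.7; c'Δl = 5.91; W sinα = 133.1
Slice 6: Δl = 3.0/cos46.3° = 4.342 m; N'_6 = 116·cos46.3° − 15·4.342 = 15.0; c'Δl = 7.38; W sinα = 83.9
Σc'Δl = 27.3 kN/m; ΣN' = 551.6 kN/m; ΣW sinα = 329.6 kN/m
Resisting = 27.3 + 551.6·tan34.2° = 27.3 + 374.8 = 402.2 kN/m
FS = 402.2 / 329.6 = 1.220

FS = 1.22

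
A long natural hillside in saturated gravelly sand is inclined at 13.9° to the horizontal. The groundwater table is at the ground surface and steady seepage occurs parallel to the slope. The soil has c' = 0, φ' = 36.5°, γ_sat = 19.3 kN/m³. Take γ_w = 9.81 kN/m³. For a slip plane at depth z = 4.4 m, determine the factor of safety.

FS = 1.47

With seepage parallel to the slope and the water table at the surface, the effective normal stress on the slip plane uses the buoyant unit weight γ' = γ_sat − γ_w while the driving shear stress uses γ_sat:
FS = [c' + γ' z cos²β tanφ'] / [γ_sat z sinβ cosβ]
(For c' = 0 this reduces to FS = (γ'/γ_sat)·tanφ'/tanβ.)
γ' = 19.3 − 9.81 = 9.49 kN/m³
Numerator = 0.0 + 9.49·4.4·cos²13.9°·tan36.5° = 0.0 + 9.49·4.4·0.9423·0.7400 = 29.115 kPa
Denominator = 19.3·4.4·sin13.9°·cos13.9° = 19.3·4.4·0.2402·0.9707 = 19.803 kPa
FS = 29.115 / 19.803 = 1.470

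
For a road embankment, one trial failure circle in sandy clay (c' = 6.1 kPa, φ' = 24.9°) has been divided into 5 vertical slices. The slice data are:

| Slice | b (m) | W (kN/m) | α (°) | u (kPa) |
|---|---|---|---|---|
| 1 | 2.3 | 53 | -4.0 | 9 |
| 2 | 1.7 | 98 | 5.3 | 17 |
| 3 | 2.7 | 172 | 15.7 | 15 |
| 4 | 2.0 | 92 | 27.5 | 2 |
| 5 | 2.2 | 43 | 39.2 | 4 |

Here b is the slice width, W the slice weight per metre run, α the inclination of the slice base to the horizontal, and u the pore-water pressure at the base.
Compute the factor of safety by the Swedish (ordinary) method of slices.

FS = 1.83

Ordinary method of slices: FS = Σ[c'·Δl_i + (W_i cosα_i − u_i·Δl_i)·tanφ'] / Σ W_i sinα_i, with Δl_i = b_i / cosα_i.
Slice 1: Δl = 2.3/cos(-4.0°) = 2.306 m; N'_1 = 53·cos(-4.0°) − 9·2.306 = 32.1; c'Δl = 14.06; W sinα = -3.7
Slice 2: Δl = 1.7/cos5.3° = 1.707 m; N'_2 = 98·cos5.3° − 17·1.707 = 68.6; c'Δl = 10.41; W sinα = 9.1
Slice 3: Δl = 2.7/cos15.7° = 2.805 m; N'_3 = 172·cos15.7° − 15·2.805 = 123.5; c'Δl = 17.11; W sinα = 46.5
Slice 4: Δl = 2.0/cos27.5° = 2.255 m; N'_4 = 92·cos27.5° − 2·2.255 = 77.1; c'Δl = 13.75; W sinα = 42.5
Slice 5: Δl = 2.2/cos39.2° = 2.839 m; N'_5 = 43·cos39.2° − 4·2.839 = 22.0; c'Δl = 17.32; W sinα = 27.2
Σc'Δl = 72.7 kN/m; ΣN' = 323.3 kN/m; ΣW sinα = 121.6 kN/m
Resisting = 72.7 + 323.3·tan24.9° = 72.7 + 150.0 = 222.7 kN/m
FS = 222.7 / 121.6 = 1.832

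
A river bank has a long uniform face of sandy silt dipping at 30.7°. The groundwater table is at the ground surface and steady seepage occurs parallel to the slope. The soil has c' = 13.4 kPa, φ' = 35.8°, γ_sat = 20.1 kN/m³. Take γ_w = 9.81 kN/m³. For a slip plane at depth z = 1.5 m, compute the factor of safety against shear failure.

With seepage parallel to the slope and the water table at the surface, the effective normal stress on the slip plane uses the buoyant unit weight γ' = γ_sat − γ_w while the driving shear stress uses γ_sat:
FS = [c' + γ' z cos²β tanφ'] / [γ_sat z sinβ cosβ]
γ' = 20.1 − 9.81 = 10.29 kN/m³
Numerator = 13.4 + 10.29·1.5·cos²30.7°·tan35.8° = 13.4 + 10.29·1.5·0.7393·0.7212 = 21.630 kPa
Denominator = 20.1·1.5·sin30.7°·cos30.7° = 20.1·1.5·0.5105·0.8599 = 13.236 kPa
FS = 21.630 / 13.236 = 1.634

FS = 1.63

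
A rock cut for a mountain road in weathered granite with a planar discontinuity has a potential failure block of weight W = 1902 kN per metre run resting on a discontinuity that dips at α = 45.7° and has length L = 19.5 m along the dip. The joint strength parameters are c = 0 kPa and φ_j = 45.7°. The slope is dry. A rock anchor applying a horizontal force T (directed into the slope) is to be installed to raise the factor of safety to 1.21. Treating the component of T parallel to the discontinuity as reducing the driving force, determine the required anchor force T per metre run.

Resolving forces along and normal to the sliding plane, with the horizontal anchor force T adding T·sinα to the effective normal force and T·cosα acting up the plane against the driving force:
FS = [cL + (W cosα + T sinα) tanφ_j] / [W sinα − T cosα]
Without the anchor: N' = 1328.4 kN/m, driving T_d = 1361.2 kN/m, resisting R = 0·19.5 + 1328.4·tan45.7° = 1361.2 kN/m, FS = 1.00.
Setting FS = 1.21 and solving for T:
1.21·(1361.2 − T cos45.7°) = 1361.2 + T sin45.7°·tan45.7°
T·(sin45.7°·tan45.7° + 1.21·cos45.7°) = 1.21·1361.2 − 1361.2
T·(0.7157·1.0247 + 1.21·0.6984) = 1647.1 − 1361.2 = 285.9
T·1.5785 = 285.9
T = 181.1 kN/m

T = 181 kN/m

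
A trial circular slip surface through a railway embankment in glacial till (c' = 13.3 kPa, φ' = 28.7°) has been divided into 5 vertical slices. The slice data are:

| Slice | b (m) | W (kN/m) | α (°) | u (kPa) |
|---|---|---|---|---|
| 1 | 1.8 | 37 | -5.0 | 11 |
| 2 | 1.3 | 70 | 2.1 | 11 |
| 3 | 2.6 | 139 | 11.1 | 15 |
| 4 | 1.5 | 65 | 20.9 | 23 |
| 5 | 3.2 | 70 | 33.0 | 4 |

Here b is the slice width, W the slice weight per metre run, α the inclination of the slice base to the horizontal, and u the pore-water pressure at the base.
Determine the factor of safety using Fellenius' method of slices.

Ordinary method of slices: FS = Σ[c'·Δl_i + (W_i cosα_i − u_i·Δl_i)·tanφ'] / Σ W_i sinα_i, with Δl_i = b_i / cosα_i.
Slice 1: Δl = 1.8/cos(-5.0°) = 1.807 m; N'_1 = 37·cos(-5.0°) − 11·1.807 = 17.0; c'Δl = 24.03; W sinα = -3.2
Slice 2: Δl = 1.3/cos2.1° = 1.301 m; N'_2 = 70·cos2.1° − 11·1.301 = 55.6; c'Δl = 17.30; W sinα = 2.6
Slice 3: Δl = 2.6/cos11.1° = 2.650 m; N'_3 = 139·cos11.1° − 15·2.650 = 96.7; c'Δl = 35.24; W sinα = 26.8
Slice 4: Δl = 1.5/cos20.9° = 1.606 m; N'_4 = 65·cos20.9° − 23·1.606 = 23.8; c'Δl = 21.36; W sinα = 23.2
Slice 5: Δl = 3.2/cos33.0° = 3.816 m; N'_5 = 70·cos33.0° − 4·3.816 = 43.4; c'Δl = 50.75; W sinα = 38.1
Σc'Δl = 148.7 kN/m; ΣN' = 236.5 kN/m; ΣW sinα = 87.4 kN/m
Resisting = 148.7 + 236.5·tan28.7° = 148.7 + 129.5 = 278.2 kN/m
FS = 278.2 / 87.4 = 3.182

FS = 3.18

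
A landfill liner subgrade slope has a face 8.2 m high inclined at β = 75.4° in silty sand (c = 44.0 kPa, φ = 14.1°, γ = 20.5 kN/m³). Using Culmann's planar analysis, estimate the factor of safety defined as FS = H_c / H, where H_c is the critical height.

H_c = (4c/γ) · sinβ cosφ / [1 − cos(β − φ)]
    = (4·44.0/20.5) · sin75.4°·cos14.1° / [1 − cos61.3°]
    = 8.585 · 0.9386 / 0.5198 = 15.50 m
FS = H_c / H = 15.50 / 8.2 = 1.891

FS = 1.89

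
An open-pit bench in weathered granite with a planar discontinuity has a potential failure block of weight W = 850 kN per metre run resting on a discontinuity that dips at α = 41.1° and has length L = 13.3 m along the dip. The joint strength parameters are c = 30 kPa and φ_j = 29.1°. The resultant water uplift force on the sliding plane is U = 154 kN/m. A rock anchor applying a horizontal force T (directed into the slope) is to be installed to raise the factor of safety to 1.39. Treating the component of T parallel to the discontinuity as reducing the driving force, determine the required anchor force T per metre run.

Resolving forces along and normal to the sliding plane, with the horizontal anchor force T adding T·sinα to the effective normal force and T·cosα acting up the plane against the driving force:
FS = [cL + (W cosα − U + T sinα) tanφ_j] / [W sinα − T cosα]
Without the anchor: N' = 486.5 kN/m, driving T_d = 558.8 kN/m, resisting R = 30·13.3 + 486.5·tan29.1° = 669.8 kN/m, FS = 1.20.
Setting FS = 1.39 and solving for T:
1.39·(558.8 − T cos41.1°) = 669.8 + T sin41.1°·tan29.1°
T·(sin41.1°·tan29.1° + 1.39·cos41.1°) = 1.39·558.8 − 669.8
T·(0.6574·0.5566 + 1.39·0.7536) = 776.7 − 669.8 = 106.9
T·1.4133 = 106.9
T = 75.6 kN/m

T = 76 kN/m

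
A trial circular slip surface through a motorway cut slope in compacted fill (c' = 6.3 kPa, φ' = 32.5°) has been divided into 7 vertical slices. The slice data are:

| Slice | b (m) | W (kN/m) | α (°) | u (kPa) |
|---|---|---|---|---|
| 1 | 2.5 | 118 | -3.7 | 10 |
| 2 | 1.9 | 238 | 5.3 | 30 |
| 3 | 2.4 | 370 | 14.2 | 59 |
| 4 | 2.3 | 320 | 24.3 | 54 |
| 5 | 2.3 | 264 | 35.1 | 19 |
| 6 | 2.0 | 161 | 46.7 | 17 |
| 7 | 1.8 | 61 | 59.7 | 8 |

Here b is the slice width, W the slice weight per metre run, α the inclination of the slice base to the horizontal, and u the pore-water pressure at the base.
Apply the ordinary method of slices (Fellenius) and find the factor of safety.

FS = 1.20

Ordinary method of slices: FS = Σ[c'·Δl_i + (W_i cosα_i − u_i·Δl_i)·tanφ'] / Σ W_i sinα_i, with Δl_i = b_i / cosα_i.
Slice 1: Δl = 2.5/cos(-3.7°) = 2.505 m; N'_1 = 118·cos(-3.7°) − 10·2.505 = 92.7; c'Δl = 15.78; W sinα = -7.6
Slice 2: Δl = 1.9/cos5.3° = 1.908 m; N'_2 = 238·cos5.3° − 30·1.908 = 179.7; c'Δl = 12.02; W sinα = 22.0
Slice 3: Δl = 2.4/cos14.2° = 2.476 m; N'_3 = 370·cos14.2° − 59·2.476 = 212.6; c'Δl = 15.60; W sinα = 90.8
Slice 4: Δl = 2.3/cos24.3° = 2.524 m; N'_4 = 320·cos24.3° − 54·2.524 = 155.4; c'Δl = 15.90; W sinα = 131.7
Slice 5: Δl = 2.3/cos35.1° = 2.811 m; N'_5 = 264·cos35.1° − 19·2.811 = 162.6; c'Δl = 17.71; W sinα = 151.8
Slice 6: Δl = 2.0/cos46.7° = 2.916 m; N'_6 = 161·cos46.7° − 17·2.916 = 60.8; c'Δl = 18.37; W sinα = 117.2
Slice 7: Δl = 1.8/cos59.7° = 3.568 m; N'_7 = 61·cos59.7° − 8·3.568 = 2.2; c'Δl = 22.48; W sinα = 52.7
Σc'Δl = 117.9 kN/m; ΣN' = 866.1 kN/m; ΣW sinα = 558.5 kN/m
Resisting = 117.9 + 866.1·tan32.5° = 117.9 + 551.8 = 669.6 kN/m
FS = 669.6 / 558.5 = 1.199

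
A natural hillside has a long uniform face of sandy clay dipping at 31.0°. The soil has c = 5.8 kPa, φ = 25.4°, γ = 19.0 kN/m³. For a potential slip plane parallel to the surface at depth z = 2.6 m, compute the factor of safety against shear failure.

FS = 1.06

For an infinite slope with a slip plane parallel to the surface (no pore pressure): FS = [c + γz cos²β tanφ] / [γz sinβ cosβ].
γz = 19.0·2.6 = 49.40 kN/m²
Numerator = 5.8 + 49.40·cos²31.0°·tan25.4° = 5.8 + 49.40·0.7347·0.4748 = 23.035 kPa
Denominator = 49.40·sin31.0°·cos31.0° = 49.40·0.5150·0.8572 = 21.809 kPa
FS = 23.035 / 21.809 = 1.056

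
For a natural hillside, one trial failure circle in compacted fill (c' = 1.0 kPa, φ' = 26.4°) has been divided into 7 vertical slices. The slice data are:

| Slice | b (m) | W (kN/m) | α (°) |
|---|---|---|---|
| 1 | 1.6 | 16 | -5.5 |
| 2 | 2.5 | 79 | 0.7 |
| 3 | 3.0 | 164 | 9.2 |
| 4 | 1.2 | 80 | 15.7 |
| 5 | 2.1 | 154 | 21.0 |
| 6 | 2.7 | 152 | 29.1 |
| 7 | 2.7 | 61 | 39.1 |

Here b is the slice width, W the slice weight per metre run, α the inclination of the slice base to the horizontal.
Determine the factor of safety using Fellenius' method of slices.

FS = 1.60

Ordinary method of slices: FS = Σ[c'·Δl_i + (W_i cosα_i)·tanφ'] / Σ W_i sinα_i, with Δl_i = b_i / cosα_i.
Slice 1: Δl = 1.6/cos(-5.5°) = 1.607 m; N'_1 = 16·cos(-5.5°) = 15.9; c'Δl = 1.61; W sinα = -1.5
Slice 2: Δl = 2.5/cos0.7° = 2.500 m; N'_2 = 79·cos0.7° = 79.0; c'Δl = 2.50; W sinα = 1.0
Slice 3: Δl = 3.0/cos9.2° = 3.039 m; N'_3 = 164·cos9.2° = 161.9; c'Δl = 3.04; W sinα = 26.2
Slice 4: Δl = 1.2/cos15.7° = 1.247 m; N'_4 = 80·cos15.7° = 77.0; c'Δl = 1.25; W sinα = 21.6
Slice 5: Δl = 2.1/cos21.0° = 2.249 m; N'_5 = 154·cos21.0° = 143.8; c'Δl = 2.25; W sinα = 55.2
Slice 6: Δl = 2.7/cos29.1° = 3.090 m; N'_6 = 152·cos29.1° = 132.8; c'Δl = 3.09; W sinα = 73.9
Slice 7: Δl = 2.7/cos39.1° = 3.479 m; N'_7 = 61·cos39.1° = 47.3; c'Δl = 3.48; W sinα = 38.5
Σc'Δl = 17.2 kN/m; ΣN' = 657.7 kN/m; ΣW sinα = 214.9 kN/m
Resisting = 17.2 + 657.7·tan26.4° = 17.2 + 326.5 = 343.7 kN/m
FS = 343.7 / 214.9 = 1.600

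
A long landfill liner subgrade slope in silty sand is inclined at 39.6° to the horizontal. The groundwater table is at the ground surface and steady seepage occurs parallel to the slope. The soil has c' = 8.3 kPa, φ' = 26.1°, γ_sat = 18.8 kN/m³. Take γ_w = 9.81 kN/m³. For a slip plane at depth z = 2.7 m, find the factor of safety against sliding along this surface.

With seepage parallel to the slope and the water table at the surface, the effective normal stress on the slip plane uses the buoyant unit weight γ' = γ_sat − γ_w while the driving shear stress uses γ_sat:
FS = [c' + γ' z cos²β tanφ'] / [γ_sat z sinβ cosβ]
γ' = 18.8 − 9.81 = 8.99 kN/m³
Numerator = 8.3 + 8.99·2.7·cos²39.6°·tan26.1° = 8.3 + 8.99·2.7·0.5937·0.4899 = 15.360 kPa
Denominator = 18.8·2.7·sin39.6°·cos39.6° = 18.8·2.7·0.6374·0.7705 = 24.930 kPa
FS = 15.360 / 24.930 = 0.616

FS = 0.62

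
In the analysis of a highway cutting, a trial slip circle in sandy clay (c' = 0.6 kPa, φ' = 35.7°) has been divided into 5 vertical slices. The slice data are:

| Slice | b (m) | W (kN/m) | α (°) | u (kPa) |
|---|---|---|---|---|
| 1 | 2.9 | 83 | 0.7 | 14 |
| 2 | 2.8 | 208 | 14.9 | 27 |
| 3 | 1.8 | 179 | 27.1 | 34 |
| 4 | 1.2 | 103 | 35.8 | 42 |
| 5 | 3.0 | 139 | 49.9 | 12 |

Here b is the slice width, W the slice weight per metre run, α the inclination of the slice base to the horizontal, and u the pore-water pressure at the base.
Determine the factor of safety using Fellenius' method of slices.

FS = 0.77

Ordinary method of slices: FS = Σ[c'·Δl_i + (W_i cosα_i − u_i·Δl_i)·tanφ'] / Σ W_i sinα_i, with Δl_i = b_i / cosα_i.
Slice 1: Δl = 2.9/cos0.7° = 2.900 m; N'_1 = 83·cos0.7° − 14·2.900 = 42.4; c'Δl = 1.74; W sinα = 1.0
Slice 2: Δl = 2.8/cos14.9° = 2.897 m; N'_2 = 208·cos14.9° − 27·2.897 = 122.8; c'Δl = 1.74; W sinα = 53.5
Slice 3: Δl = 1.8/cos27.1° = 2.022 m; N'_3 = 179·cos27.1° − 34·2.022 = 90.6; c'Δl = 1.21; W sinα = 81.5
Slice 4: Δl = 1.2/cos35.8° = 1.480 m; N'_4 = 103·cos35.8° − 42·1.480 = 21.4; c'Δl = 0.89; W sinα = 60.3
Slice 5: Δl = 3.0/cos49.9° = 4.657 m; N'_5 = 139·cos49.9° − 12·4.657 = 33.6; c'Δl = 2.79; W sinα = 106.3
Σc'Δl = 8.4 kN/m; ΣN' = 310.8 kN/m; ΣW sinα = 302.6 kN/m
Resisting = 8.4 + 310.8·tan35.7° = 8.4 + 223.3 = 231.7 kN/m
FS = 231.7 / 302.6 = 0.766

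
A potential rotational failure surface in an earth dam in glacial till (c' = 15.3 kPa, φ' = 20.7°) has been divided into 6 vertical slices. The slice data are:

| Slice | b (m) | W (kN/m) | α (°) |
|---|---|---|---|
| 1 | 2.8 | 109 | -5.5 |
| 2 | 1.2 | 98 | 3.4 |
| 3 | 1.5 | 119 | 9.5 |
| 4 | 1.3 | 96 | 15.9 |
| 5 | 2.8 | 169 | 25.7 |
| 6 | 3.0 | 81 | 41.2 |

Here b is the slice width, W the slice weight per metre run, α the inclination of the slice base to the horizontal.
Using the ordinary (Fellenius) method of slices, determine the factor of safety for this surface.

Ordinary method of slices: FS = Σ[c'·Δl_i + (W_i cosα_i)·tanφ'] / Σ W_i sinα_i, with Δl_i = b_i / cosα_i.
Slice 1: Δl = 2.8/cos(-5.5°) = 2.813 m; N'_1 = 109·cos(-5.5°) = 108.5; c'Δl = 43.04; W sinα = -10.4
Slice 2: Δl = 1.2/cos3.4° = 1.202 m; N'_2 = 98·cos3.4° = 97.8; c'Δl = 18.39; W sinα = 5.8
Slice 3: Δl = 1.5/cos9.5° = 1.521 m; N'_3 = 119·cos9.5° = 117.4; c'Δl = 23.27; W sinα = 19.6
Slice 4: Δl = 1.3/cos15.9° = 1.352 m; N'_4 = 96·cos15.9° = 92.3; c'Δl = 20.68; W sinα = 26.3
Slice 5: Δl = 2.8/cos25.7° = 3.107 m; N'_5 = 169·cos25.7° = 152.3; c'Δl = 47.54; W sinα = 73.3
Slice 6: Δl = 3.0/cos41.2° = 3.987 m; N'_6 = 81·cos41.2° = 60.9; c'Δl = 61.00; W sinα = 53.4
Σc'Δl = 213.9 kN/m; ΣN' = 629.2 kN/m; ΣW sinα = 167.9 kN/m
Resisting = 213.9 + 629.2·tan20.7° = 213.9 + 237.8 = 451.7 kN/m
FS = 451.7 / 167.9 = 2.690

FS = 2.69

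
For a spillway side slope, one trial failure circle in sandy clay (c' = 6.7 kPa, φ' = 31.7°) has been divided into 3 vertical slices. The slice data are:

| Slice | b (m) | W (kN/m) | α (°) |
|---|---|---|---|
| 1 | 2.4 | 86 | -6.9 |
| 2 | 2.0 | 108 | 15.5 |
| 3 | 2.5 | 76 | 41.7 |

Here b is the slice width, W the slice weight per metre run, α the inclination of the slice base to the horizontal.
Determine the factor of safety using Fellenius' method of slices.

Ordinary method of slices: FS = Σ[c'·Δl_i + (W_i cosα_i)·tanφ'] / Σ W_i sinα_i, with Δl_i = b_i / cosα_i.
Slice 1: Δl = 2.4/cos(-6.9°) = 2.418 m; N'_1 = 86·cos(-6.9°) = 85.4; c'Δl = 16.20; W sinα = -10.3
Slice 2: Δl = 2.0/cos15.5° = 2.075 m; N'_2 = 108·cos15.5° = 104.1; c'Δl = 13.91; W sinα = 28.9
Slice 3: Δl = 2.5/cos41.7° = 3.348 m; N'_3 = 76·cos41.7° = 56.7; c'Δl = 22.43; W sinα = 50.6
Σc'Δl = 52.5 kN/m; ΣN' = 246.2 kN/m; ΣW sinα = 69.1 kN/m
Resisting = 52.5 + 246.2·tan31.7° = 52.5 + 152.1 = 204.6 kN/m
FS = 204.6 / 69.1 = 2.961

FS = 2.96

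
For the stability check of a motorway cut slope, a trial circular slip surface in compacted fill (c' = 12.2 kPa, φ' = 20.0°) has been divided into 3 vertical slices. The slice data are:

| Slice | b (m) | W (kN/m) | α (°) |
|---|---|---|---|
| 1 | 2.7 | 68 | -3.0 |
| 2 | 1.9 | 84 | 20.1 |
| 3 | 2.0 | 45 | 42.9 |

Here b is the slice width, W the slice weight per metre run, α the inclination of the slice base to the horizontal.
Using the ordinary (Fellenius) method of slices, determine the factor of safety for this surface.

FS = 2.80

Ordinary method of slices: FS = Σ[c'·Δl_i + (W_i cosα_i)·tanφ'] / Σ W_i sinα_i, with Δl_i = b_i / cosα_i.
Slice 1: Δl = 2.7/cos(-3.0°) = 2.704 m; N'_1 = 68·cos(-3.0°) = 67.9; c'Δl = 32.99; W sinα = -3.6
Slice 2: Δl = 1.9/cos20.1° = 2.023 m; N'_2 = 84·cos20.1° = 78.9; c'Δl = 24.68; W sinα = 28.9
Slice 3: Δl = 2.0/cos42.9° = 2.730 m; N'_3 = 45·cos42.9° = 33.0; c'Δl = 33.31; W sinα = 30.6
Σc'Δl = 91.0 kN/m; ΣN' = 179.8 kN/m; ΣW sinα = 55.9 kN/m
Resisting = 91.0 + 179.8·tan20.0° = 91.0 + 65.4 = 156.4 kN/m
FS = 156.4 / 55.9 = 2.796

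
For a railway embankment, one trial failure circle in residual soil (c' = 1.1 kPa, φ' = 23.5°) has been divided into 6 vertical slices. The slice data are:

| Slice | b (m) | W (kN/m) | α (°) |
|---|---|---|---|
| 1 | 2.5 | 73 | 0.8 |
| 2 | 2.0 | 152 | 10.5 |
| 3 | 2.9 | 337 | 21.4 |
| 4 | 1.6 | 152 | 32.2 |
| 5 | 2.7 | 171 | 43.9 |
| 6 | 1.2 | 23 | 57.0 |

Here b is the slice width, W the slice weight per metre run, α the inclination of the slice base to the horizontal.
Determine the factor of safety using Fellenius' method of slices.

Ordinary method of slices: FS = Σ[c'·Δl_i + (W_i cosα_i)·tanφ'] / Σ W_i sinα_i, with Δl_i = b_i / cosα_i.
Slice 1: Δl = 2.5/cos0.8° = 2.500 m; N'_1 = 73·cos0.8° = 73.0; c'Δl = 2.75; W sinα = 1.0
Slice 2: Δl = 2.0/cos10.5° = 2.034 m; N'_2 = 152·cos10.5° = 149.5; c'Δl = 2.24; W sinα = 27.7
Slice 3: Δl = 2.9/cos21.4° = 3.115 m; N'_3 = 337·cos21.4° = 313.8; c'Δl = 3.43; W sinα = 123.0
Slice 4: Δl = 1.6/cos32.2° = 1.891 m; N'_4 = 152·cos32.2° = 128.6; c'Δl = 2.08; W sinα = 81.0
Slice 5: Δl = 2.7/cos43.9° = 3.747 m; N'_5 = 171·cos43.9° = 123.2; c'Δl = 4.12; W sinα = 118.6
Slice 6: Δl = 1.2/cos57.0° = 2.203 m; N'_6 = 23·cos57.0° = 12.5; c'Δl = 2.42; W sinα = 19.3
Σc'Δl = 17.0 kN/m; ΣN' = 800.6 kN/m; ΣW sinα = 370.5 kN/m
Resisting = 17.0 + 800.6·tan23.5° = 17.0 + 348.1 = 365.1 kN/m
FS = 365.1 / 370.5 = 0.985

FS = 0.99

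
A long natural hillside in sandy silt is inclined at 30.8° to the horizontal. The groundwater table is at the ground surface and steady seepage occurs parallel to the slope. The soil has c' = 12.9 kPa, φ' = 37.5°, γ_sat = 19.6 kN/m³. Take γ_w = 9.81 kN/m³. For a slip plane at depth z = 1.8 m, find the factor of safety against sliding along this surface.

FS = 1.47

With seepage parallel to the slope and the water table at the surface, the effective normal stress on the slip plane uses the buoyant unit weight γ' = γ_sat − γ_w while the driving shear stress uses γ_sat:
FS = [c' + γ' z cos²β tanφ'] / [γ_sat z sinβ cosβ]
γ' = 19.6 − 9.81 = 9.79 kN/m³
Numerator = 12.9 + 9.79·1.8·cos²30.8°·tan37.5° = 12.9 + 9.79·1.8·0.7378·0.7673 = 22.877 kPa
Denominator = 19.6·1.8·sin30.8°·cos30.8° = 19.6·1.8·0.5120·0.8590 = 15.517 kPa
FS = 22.877 / 15.517 = 1.474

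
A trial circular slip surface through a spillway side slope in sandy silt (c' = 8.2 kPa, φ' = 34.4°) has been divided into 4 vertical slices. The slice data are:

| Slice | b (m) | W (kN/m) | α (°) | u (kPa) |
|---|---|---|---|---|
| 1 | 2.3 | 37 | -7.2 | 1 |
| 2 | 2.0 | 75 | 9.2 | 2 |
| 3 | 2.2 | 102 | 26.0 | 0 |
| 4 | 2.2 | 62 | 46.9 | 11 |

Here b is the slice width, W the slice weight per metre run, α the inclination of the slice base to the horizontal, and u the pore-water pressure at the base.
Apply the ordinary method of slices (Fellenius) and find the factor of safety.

FS = 2.27

Ordinary method of slices: FS = Σ[c'·Δl_i + (W_i cosα_i − u_i·Δl_i)·tanφ'] / Σ W_i sinα_i, with Δl_i = b_i / cosα_i.
Slice 1: Δl = 2.3/cos(-7.2°) = 2.318 m; N'_1 = 37·cos(-7.2°) − 1·2.318 = 34.4; c'Δl = 19.01; W sinα = -4.6
Slice 2: Δl = 2.0/cos9.2° = 2.026 m; N'_2 = 75·cos9.2° − 2·2.026 = 70.0; c'Δl = 16.61; W sinα = 12.0
Slice 3: Δl = 2.2/cos26.0° = 2.448 m; N'_3 = 102·cos26.0° − 0·2.448 = 91.7; c'Δl = 20.07; W sinα = 44.7
Slice 4: Δl = 2.2/cos46.9° = 3.220 m; N'_4 = 62·cos46.9° − 11·3.220 = 6.9; c'Δl = 26.40; W sinα = 45.3
Σc'Δl = 82.1 kN/m; ΣN' = 203.0 kN/m; ΣW sinα = 97.3 kN/m
Resisting = 82.1 + 203.0·tan34.4° = 82.1 + 139.0 = 221.1 kN/m
FS = 221.1 / 97.3 = 2.271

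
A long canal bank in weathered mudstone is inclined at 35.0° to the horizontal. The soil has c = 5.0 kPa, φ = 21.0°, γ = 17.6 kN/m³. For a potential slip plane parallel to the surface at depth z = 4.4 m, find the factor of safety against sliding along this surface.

FS = 0.69

For an infinite slope with a slip plane parallel to the surface (no pore pressure): FS = [c + γz cos²β tanφ] / [γz sinβ cosβ].
γz = 17.6·4.4 = 77.44 kN/m²
Numerator = 5.0 + 77.44·cos²35.0°·tan21.0° = 5.0 + 77.44·0.6710·0.3839 = 24.947 kPa
Denominator = 77.44·sin35.0°·cos35.0° = 77.44·0.5736·0.8192 = 36.385 kPa
FS = 24.947 / 36.385 = 0.686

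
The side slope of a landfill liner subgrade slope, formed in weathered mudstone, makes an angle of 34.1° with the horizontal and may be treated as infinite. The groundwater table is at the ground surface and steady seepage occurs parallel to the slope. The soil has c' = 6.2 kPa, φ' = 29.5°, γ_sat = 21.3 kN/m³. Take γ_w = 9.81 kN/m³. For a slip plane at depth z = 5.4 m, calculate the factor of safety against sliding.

FS = 0.57

With seepage parallel to the slope and the water table at the surface, the effective normal stress on the slip plane uses the buoyant unit weight γ' = γ_sat − γ_w while the driving shear stress uses γ_sat:
FS = [c' + γ' z cos²β tanφ'] / [γ_sat z sinβ cosβ]
γ' = 21.3 − 9.81 = 11.49 kN/m³
Numerator = 6.2 + 11.49·5.4·cos²34.1°·tan29.5° = 6.2 + 11.49·5.4·0.6857·0.5658 = 30.270 kPa
Denominator = 21.3·5.4·sin34.1°·cos34.1° = 21.3·5.4·0.5606·0.8281 = 53.397 kPa
FS = 30.270 / 53.397 = 0.567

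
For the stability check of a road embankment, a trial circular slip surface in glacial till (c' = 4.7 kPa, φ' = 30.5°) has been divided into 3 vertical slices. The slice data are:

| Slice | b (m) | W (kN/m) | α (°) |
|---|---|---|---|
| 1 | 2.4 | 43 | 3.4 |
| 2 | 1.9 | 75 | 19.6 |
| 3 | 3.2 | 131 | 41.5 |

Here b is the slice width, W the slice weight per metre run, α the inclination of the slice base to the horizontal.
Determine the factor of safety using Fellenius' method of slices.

Ordinary method of slices: FS = Σ[c'·Δl_i + (W_i cosα_i)·tanφ'] / Σ W_i sinα_i, with Δl_i = b_i / cosα_i.
Slice 1: Δl = 2.4/cos3.4° = 2.404 m; N'_1 = 43·cos3.4° = 42.9; c'Δl = 11.30; W sinα = 2.6
Slice 2: Δl = 1.9/cos19.6° = 2.017 m; N'_2 = 75·cos19.6° = 70.7; c'Δl = 9.48; W sinα = 25.2
Slice 3: Δl = 3.2/cos41.5° = 4.273 m; N'_3 = 131·cos41.5° = 98.1; c'Δl = 20.08; W sinα = 86.8
Σc'Δl = 40.9 kN/m; ΣN' = 211.7 kN/m; ΣW sinα = 114.5 kN/m
Resisting = 40.9 + 211.7·tan30.5° = 40.9 + 124.7 = 165.6 kN/m
FS = 165.6 / 114.5 = 1.446

FS = 1.45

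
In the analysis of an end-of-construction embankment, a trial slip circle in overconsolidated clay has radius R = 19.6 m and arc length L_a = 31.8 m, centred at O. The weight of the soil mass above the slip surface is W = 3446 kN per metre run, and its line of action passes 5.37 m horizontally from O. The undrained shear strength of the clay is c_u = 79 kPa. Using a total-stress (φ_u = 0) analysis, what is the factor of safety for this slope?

FS = 2.66

Taking moments about the centre O, the resisting moment is provided by the undrained shear strength acting along the arc:
M_R = c_u·L_a·R = 79·31.80·19.6 = 49239.1 kN·m/m
M_D = W·d = 3446·5.37 = 18505.0 kN·m/m
FS = M_R / M_D = 49239.1 / 18505.0 = 2.661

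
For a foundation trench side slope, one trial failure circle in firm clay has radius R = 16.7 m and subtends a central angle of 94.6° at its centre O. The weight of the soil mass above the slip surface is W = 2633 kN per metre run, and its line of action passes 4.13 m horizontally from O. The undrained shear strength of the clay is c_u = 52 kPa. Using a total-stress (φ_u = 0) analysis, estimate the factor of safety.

FS = 2.20

Taking moments about the centre O, the resisting moment is provided by the undrained shear strength acting along the arc:
Arc length L_a = R·θ = 16.7·(94.6°·π/180) = 16.7·1.6511 = 27.57 m
M_R = c_u·L_a·R = 52·27.57·16.7 = 23944.4 kN·m/m
M_D = W·d = 2633·4.13 = 10874.3 kN·m/m
FS = M_R / M_D = 23944.4 / 10874.3 = 2.202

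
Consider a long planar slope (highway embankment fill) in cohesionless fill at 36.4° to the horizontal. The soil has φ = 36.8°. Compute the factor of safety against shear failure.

FS = 1.01

For a dry cohesionless infinite slope the factor of safety is FS = tanφ / tanβ.
FS = tan36.8° / tan36.4° = 0.7481 / 0.7373 = 1.015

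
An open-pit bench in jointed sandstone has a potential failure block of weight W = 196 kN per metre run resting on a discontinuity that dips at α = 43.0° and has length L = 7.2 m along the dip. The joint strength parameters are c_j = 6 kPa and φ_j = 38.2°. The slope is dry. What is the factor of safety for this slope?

Resolving the block weight along and normal to the plane and applying the Mohr–Coulomb strength on the joint:
N' = W cosα = 196·cos43.0° = 143.3 kN/m
Driving force T = W sinα = 196·sin43.0° = 133.7 kN/m
Resisting force R = c_j·L + N'·tanφ_j = 6·7.2 + 143.3·tan38.2° = 43.2 + 112.8 = 156.0 kN/m
FS = R / T = 156.0 / 133.7 = 1.167

FS = 1.17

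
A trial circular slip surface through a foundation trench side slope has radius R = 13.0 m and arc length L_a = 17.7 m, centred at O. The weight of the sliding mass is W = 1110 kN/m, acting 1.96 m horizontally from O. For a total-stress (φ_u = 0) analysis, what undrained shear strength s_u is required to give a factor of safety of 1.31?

s_u = 12.4 kPa

FS = s_u·L_a·R / (W·d), so s_u = FS·W·d / (L_a·R).
s_u = 1.31·1110·1.96 / (17.70·13.0) = 2850.0 / 230.10 = 12.39 kPa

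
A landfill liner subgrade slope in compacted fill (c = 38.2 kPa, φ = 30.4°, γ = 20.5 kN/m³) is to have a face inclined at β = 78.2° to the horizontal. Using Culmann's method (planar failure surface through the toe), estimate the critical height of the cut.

H_c = 19.17 m

Culmann's analysis gives the critical failure plane at α_cr = (β + φ)/2 = (78.2 + 30.4)/2 = 54.3°, and the critical height
H_c = (4c/γ) · sinβ cosφ / [1 − cos(β − φ)]
    = (4·38.2/20.5) · sin78.2°·cos30.4° / [1 − cos(47.8°)]
    = 7.454 · 0.9789·0.8625 / [1 − 0.6717]
    = 7.454 · 0.8443 / 0.3283
    = 19.17 m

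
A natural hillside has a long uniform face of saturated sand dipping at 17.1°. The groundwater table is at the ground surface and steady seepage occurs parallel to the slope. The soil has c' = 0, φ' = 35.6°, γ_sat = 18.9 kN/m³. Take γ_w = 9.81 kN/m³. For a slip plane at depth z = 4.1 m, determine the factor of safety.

With seepage parallel to the slope and the water table at the surface, the effective normal stress on the slip plane uses the buoyant unit weight γ' = γ_sat − γ_w while the driving shear stress uses γ_sat:
FS = [c' + γ' z cos²β tanφ'] / [γ_sat z sinβ cosβ]
(For c' = 0 this reduces to FS = (γ'/γ_sat)·tanφ'/tanβ.)
γ' = 18.9 − 9.81 = 9.09 kN/m³
Numerator = 0.0 + 9.09·4.1·cos²17.1°·tan35.6° = 0.0 + 9.09·4.1·0.9135·0.7159 = 24.375 kPa
Denominator = 18.9·4.1·sin17.1°·cos17.1° = 18.9·4.1·0.2940·0.9558 = 21.778 kPa
FS = 24.375 / 21.778 = 1.119

FS = 1.12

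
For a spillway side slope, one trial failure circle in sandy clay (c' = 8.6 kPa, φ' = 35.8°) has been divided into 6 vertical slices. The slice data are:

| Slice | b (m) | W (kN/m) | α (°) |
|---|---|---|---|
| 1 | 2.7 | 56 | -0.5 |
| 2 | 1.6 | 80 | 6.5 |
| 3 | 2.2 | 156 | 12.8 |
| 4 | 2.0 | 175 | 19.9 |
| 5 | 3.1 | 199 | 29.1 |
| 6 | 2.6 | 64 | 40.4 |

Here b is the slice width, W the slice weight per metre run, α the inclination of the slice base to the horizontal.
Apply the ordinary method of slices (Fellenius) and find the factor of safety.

FS = 2.58

Ordinary method of slices: FS = Σ[c'·Δl_i + (W_i cosα_i)·tanφ'] / Σ W_i sinα_i, with Δl_i = b_i / cosα_i.
Slice 1: Δl = 2.7/cos(-0.5°) = 2.700 m; N'_1 = 56·cos(-0.5°) = 56.0; c'Δl = 23.22; W sinα = -0.5
Slice 2: Δl = 1.6/cos6.5° = 1.610 m; N'_2 = 80·cos6.5° = 79.5; c'Δl = 13.85; W sinα = 9.1
Slice 3: Δl = 2.2/cos12.8° = 2.256 m; N'_3 = 156·cos12.8° = 152.1; c'Δl = 19.40; W sinα = 34.6
Slice 4: Δl = 2.0/cos19.9° = 2.127 m; N'_4 = 175·cos19.9° = 164.6; c'Δl = 18.29; W sinα = 59.6
Slice 5: Δl = 3.1/cos29.1° = 3.548 m; N'_5 = 199·cos29.1° = 173.9; c'Δl = 30.51; W sinα = 96.8
Slice 6: Δl = 2.6/cos40.4° = 3.414 m; N'_6 = 64·cos40.4° = 48.7; c'Δl = 29.36; W sinα = 41.5
Σc'Δl = 134.6 kN/m; ΣN' = 674.8 kN/m; ΣW sinα = 241.0 kN/m
Resisting = 134.6 + 674.8·tan35.8° = 134.6 + 486.7 = 621.3 kN/m
FS = 621.3 / 241.0 = 2.578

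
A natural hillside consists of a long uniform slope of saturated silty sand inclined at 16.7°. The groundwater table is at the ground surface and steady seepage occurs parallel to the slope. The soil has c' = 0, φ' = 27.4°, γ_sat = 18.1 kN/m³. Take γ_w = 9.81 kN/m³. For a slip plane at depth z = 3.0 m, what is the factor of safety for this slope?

FS = 0.79

With seepage parallel to the slope and the water table at the surface, the effective normal stress on the slip plane uses the buoyant unit weight γ' = γ_sat − γ_w while the driving shear stress uses γ_sat:
FS = [c' + γ' z cos²β tanφ'] / [γ_sat z sinβ cosβ]
(For c' = 0 this reduces to FS = (γ'/γ_sat)·tanφ'/tanβ.)
γ' = 18.1 − 9.81 = 8.29 kN/m³
Numerator = 0.0 + 8.29·3.0·cos²16.7°·tan27.4° = 0.0 + 8.29·3.0·0.9174·0.5184 = 11.827 kPa
Denominator = 18.1·3.0·sin16.7°·cos16.7° = 18.1·3.0·0.2874·0.9578 = 14.946 kPa
FS = 11.827 / 14.946 = 0.791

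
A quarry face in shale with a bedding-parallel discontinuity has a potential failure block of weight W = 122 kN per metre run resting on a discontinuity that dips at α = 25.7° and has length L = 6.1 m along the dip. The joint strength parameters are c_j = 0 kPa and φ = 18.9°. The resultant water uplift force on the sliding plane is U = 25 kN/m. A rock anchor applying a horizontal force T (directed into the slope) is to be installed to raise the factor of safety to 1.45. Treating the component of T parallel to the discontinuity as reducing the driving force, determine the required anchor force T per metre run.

Resolving forces along and normal to the sliding plane, with the horizontal anchor force T adding T·sinα to the effective normal force and T·cosα acting up the plane against the driving force:
FS = [c_jL + (W cosα − U + T sinα) tanφ] / [W sinα − T cosα]
Without the anchor: N' = 84.9 kN/m, driving T_d = 52.9 kN/m, resisting R = 0·6.1 + 84.9·tan18.9° = 29.1 kN/m, FS = 0.55.
Setting FS = 1.45 and solving for T:
1.45·(52.9 − T cos25.7°) = 29.1 + T sin25.7°·tan18.9°
T·(sin25.7°·tan18.9° + 1.45·cos25.7°) = 1.45·52.9 − 29.1
T·(0.4337·0.3424 + 1.45·0.9011) = 76.7 − 29.1 = 47.6
T·1.4550 = 47.6
T = 32.7 kN/m

T = 33 kN/m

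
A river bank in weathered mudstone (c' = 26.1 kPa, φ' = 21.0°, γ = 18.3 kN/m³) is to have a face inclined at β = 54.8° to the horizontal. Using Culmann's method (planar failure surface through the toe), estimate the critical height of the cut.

Culmann's analysis gives the critical failure plane at α_cr = (β + φ')/2 = (54.8 + 21.0)/2 = 37.9°, and the critical height
H_c = (4c'/γ) · sinβ cosφ' / [1 − cos(β − φ')]
    = (4·26.1/18.3) · sin54.8°·cos21.0° / [1 − cos(33.8°)]
    = 5.705 · 0.8171·0.9336 / [1 − 0.8310]
    = 5.705 · 0.7629 / 0.1690
    = 25.75 m

H_c = 25.75 m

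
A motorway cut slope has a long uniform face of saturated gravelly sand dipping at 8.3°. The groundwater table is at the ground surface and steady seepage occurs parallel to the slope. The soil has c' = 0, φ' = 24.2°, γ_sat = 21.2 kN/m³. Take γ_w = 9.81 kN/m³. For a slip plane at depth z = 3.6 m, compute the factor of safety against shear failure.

FS = 1.66

With seepage parallel to the slope and the water table at the surface, the effective normal stress on the slip plane uses the buoyant unit weight γ' = γ_sat − γ_w while the driving shear stress uses γ_sat:
FS = [c' + γ' z cos²β tanφ'] / [γ_sat z sinβ cosβ]
(For c' = 0 this reduces to FS = (γ'/γ_sat)·tanφ'/tanβ.)
γ' = 21.2 − 9.81 = 11.39 kN/m³
Numerator = 0.0 + 11.39·3.6·cos²8.3°·tan24.2° = 0.0 + 11.39·3.6·0.9792·0.4494 = 18.044 kPa
Denominator = 21.2·3.6·sin8.3°·cos8.3° = 21.2·3.6·0.1444·0.9895 = 10.902 kPa
FS = 18.044 / 10.902 = 1.655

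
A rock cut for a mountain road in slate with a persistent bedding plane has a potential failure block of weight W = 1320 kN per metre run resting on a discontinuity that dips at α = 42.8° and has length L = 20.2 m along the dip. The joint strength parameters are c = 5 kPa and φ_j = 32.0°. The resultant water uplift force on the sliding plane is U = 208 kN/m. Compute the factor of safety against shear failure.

FS = 0.64

Resolving the block weight along and normal to the plane and applying the Mohr–Coulomb strength on the joint:
N' = W cosα − U = 1320·cos42.8° − 208 = 760.5 kN/m
Driving force T = W sinα = 1320·sin42.8° = 896.9 kN/m
Resisting force R = c·L + N'·tanφ_j = 5·20.2 + 760.5·tan32.0° = 101.0 + 475.2 = 576.2 kN/m
FS = R / T = 576.2 / 896.9 = 0.642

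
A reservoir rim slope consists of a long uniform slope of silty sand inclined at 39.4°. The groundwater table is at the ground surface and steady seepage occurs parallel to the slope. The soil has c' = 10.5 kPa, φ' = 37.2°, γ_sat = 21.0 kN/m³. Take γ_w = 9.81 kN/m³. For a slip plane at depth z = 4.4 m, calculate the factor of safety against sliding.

FS = 0.72

With seepage parallel to the slope and the water table at the surface, the effective normal stress on the slip plane uses the buoyant unit weight γ' = γ_sat − γ_w while the driving shear stress uses γ_sat:
FS = [c' + γ' z cos²β tanφ'] / [γ_sat z sinβ cosβ]
γ' = 21.0 − 9.81 = 11.19 kN/m³
Numerator = 10.5 + 11.19·4.4·cos²39.4°·tan37.2° = 10.5 + 11.19·4.4·0.5971·0.7590 = 32.816 kPa
Denominator = 21.0·4.4·sin39.4°·cos39.4° = 21.0·4.4·0.6347·0.7727 = 45.320 kPa
FS = 32.816 / 45.320 = 0.724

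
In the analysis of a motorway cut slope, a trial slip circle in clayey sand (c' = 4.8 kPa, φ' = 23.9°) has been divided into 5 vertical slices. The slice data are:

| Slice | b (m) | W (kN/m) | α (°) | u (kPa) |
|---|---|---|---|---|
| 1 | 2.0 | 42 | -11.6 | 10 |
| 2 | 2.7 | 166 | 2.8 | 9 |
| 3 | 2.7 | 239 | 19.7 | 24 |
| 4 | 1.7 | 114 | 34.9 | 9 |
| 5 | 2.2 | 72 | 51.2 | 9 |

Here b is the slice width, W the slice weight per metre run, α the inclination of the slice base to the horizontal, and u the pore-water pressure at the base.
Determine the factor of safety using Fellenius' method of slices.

FS = 1.21

Ordinary method of slices: FS = Σ[c'·Δl_i + (W_i cosα_i − u_i·Δl_i)·tanφ'] / Σ W_i sinα_i, with Δl_i = b_i / cosα_i.
Slice 1: Δl = 2.0/cos(-11.6°) = 2.042 m; N'_1 = 42·cos(-11.6°) − 10·2.042 = 20.7; c'Δl = 9.80; W sinα = -8.4
Slice 2: Δl = 2.7/cos2.8° = 2.703 m; N'_2 = 166·cos2.8° − 9·2.703 = 141.5; c'Δl = 12.98; W sinα = 8.1
Slice 3: Δl = 2.7/cos19.7° = 2.868 m; N'_3 = 239·cos19.7° − 24·2.868 = 156.2; c'Δl = 13.77; W sinα = 80.6
Slice 4: Δl = 1.7/cos34.9° = 2.073 m; N'_4 = 114·cos34.9° − 9·2.073 = 74.8; c'Δl = 9.95; W sinα = 65.2
Slice 5: Δl = 2.2/cos51.2° = 3.511 m; N'_5 = 72·cos51.2° − 9·3.511 = 13.5; c'Δl = 16.85; W sinα = 56.1
Σc'Δl = 63.3 kN/m; ΣN' = 406.7 kN/m; ΣW sinα = 201.6 kN/m
Resisting = 63.3 + 406.7·tan23.9° = 63.3 + 180.2 = 243.6 kN/m
FS = 243.6 / 201.6 = 1.208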